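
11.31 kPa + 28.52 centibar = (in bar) 0.3983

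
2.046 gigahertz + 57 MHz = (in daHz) 2.103e+08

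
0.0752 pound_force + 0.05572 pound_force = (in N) 0.5824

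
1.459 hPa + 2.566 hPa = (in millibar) 4.025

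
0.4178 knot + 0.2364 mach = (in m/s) 80.71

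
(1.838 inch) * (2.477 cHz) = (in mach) 3.396e-06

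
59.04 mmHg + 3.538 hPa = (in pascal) 8225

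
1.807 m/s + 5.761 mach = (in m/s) 1963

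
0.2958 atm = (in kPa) 29.97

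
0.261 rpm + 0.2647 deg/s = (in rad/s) 0.03195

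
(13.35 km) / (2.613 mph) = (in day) 0.1323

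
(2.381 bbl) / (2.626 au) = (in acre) 2.381e-16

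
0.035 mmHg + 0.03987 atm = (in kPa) 4.044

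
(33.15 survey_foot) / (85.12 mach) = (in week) 5.764e-10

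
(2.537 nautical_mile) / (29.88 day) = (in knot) 0.003538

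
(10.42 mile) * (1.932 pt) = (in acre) 0.002824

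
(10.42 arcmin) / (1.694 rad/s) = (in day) 2.071e-08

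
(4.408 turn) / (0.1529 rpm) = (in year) 5.485e-05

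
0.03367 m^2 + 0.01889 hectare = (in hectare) 0.01889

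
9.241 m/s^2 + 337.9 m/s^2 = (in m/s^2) 347.1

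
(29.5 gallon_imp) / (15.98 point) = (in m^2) 23.79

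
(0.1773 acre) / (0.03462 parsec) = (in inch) 2.644e-11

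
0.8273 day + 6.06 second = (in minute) 1191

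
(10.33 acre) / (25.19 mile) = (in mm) 1031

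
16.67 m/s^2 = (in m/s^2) 16.67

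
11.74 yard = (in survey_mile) 0.00667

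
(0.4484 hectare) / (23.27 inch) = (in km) 7.586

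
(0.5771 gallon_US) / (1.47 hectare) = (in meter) 1.486e-07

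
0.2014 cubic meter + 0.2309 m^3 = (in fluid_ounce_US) 1.462e+04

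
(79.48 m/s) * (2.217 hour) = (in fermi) 6.343e+20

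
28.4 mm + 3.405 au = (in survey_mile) 3.165e+08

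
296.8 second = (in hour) 0.08244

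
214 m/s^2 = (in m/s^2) 214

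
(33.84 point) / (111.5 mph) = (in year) 7.595e-12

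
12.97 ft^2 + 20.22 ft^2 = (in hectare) 0.0003083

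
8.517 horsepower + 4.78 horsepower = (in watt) 9916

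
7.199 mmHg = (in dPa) 9598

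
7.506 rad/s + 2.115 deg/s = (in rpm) 72.03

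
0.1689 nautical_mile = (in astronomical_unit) 2.091e-09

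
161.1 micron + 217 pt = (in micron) 7.671e+04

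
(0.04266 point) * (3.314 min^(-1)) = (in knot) 1.616e-06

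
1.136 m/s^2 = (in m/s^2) 1.136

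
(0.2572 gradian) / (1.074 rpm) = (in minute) 0.0005987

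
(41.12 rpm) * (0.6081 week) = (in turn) 2.521e+05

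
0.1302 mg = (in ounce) 4.593e-06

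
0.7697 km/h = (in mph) 0.4783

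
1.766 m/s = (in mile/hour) 3.95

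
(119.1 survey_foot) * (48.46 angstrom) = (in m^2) 1.759e-07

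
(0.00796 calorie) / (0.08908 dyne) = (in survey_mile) 23.23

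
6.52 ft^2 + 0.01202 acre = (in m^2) 49.25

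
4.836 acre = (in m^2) 1.957e+04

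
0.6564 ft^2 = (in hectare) 6.098e-06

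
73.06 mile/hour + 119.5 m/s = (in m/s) 152.2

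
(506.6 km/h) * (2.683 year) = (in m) 1.191e+10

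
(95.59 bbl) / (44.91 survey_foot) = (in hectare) 0.000111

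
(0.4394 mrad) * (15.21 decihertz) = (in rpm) 0.006382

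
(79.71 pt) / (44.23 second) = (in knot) 0.001236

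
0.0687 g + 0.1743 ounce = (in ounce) 0.1767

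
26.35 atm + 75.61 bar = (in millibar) 1.023e+05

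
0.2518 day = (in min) 362.6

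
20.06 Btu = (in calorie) 5058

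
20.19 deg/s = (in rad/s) 0.3524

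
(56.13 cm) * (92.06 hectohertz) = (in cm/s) 5.167e+05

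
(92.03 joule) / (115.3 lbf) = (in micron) 1.794e+05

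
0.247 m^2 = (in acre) 6.104e-05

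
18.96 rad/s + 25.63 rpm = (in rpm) 206.7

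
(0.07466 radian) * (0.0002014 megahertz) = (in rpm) 143.6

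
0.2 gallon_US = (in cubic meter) 0.0007571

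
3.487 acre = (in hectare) 1.411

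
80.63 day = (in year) 0.2209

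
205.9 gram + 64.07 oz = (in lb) 4.458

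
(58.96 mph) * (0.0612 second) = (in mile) 0.001002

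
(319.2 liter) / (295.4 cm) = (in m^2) 0.1081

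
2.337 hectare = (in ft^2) 2.516e+05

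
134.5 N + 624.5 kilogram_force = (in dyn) 6.259e+08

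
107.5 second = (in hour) 0.02986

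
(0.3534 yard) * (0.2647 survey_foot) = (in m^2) 0.02607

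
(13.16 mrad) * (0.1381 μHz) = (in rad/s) 1.817e-09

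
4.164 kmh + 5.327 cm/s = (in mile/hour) 2.707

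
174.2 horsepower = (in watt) 1.299e+05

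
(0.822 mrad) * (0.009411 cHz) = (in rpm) 7.387e-07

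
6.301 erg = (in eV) 3.933e+12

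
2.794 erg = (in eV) 1.744e+12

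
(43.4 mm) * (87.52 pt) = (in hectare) 1.34e-07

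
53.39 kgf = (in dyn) 5.236e+07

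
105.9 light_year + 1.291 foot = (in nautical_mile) 5.41e+14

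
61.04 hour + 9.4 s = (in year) 0.006968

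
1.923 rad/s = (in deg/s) 110.2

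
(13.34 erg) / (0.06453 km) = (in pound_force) 4.647e-09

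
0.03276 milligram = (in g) 3.276e-05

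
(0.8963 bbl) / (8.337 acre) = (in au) 2.823e-17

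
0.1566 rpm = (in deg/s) 0.9396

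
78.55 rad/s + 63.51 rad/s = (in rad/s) 142.1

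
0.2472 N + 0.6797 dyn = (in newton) 0.2472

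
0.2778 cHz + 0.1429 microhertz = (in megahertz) 2.778e-09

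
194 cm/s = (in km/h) 6.984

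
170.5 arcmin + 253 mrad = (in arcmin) 1040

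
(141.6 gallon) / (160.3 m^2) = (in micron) 3344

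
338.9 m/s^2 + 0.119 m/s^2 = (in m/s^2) 339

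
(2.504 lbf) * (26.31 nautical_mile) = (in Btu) 514.4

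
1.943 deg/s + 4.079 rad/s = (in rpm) 39.28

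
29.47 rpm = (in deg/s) 176.8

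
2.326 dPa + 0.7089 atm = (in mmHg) 538.8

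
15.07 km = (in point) 4.272e+07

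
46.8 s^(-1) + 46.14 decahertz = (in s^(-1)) 508.2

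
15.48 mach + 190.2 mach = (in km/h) 2.521e+05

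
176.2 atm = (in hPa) 1.785e+05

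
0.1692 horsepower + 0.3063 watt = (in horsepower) 0.1696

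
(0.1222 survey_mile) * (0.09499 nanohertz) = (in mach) 5.486e-11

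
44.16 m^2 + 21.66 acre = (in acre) 21.67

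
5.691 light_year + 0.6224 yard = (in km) 5.384e+13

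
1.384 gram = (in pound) 0.003051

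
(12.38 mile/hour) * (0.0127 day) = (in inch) 2.391e+05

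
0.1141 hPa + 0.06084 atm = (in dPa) 6.176e+04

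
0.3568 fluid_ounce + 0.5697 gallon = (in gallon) 0.5725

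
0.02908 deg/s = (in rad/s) 0.0005075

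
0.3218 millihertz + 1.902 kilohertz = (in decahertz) 190.2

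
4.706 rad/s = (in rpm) 44.94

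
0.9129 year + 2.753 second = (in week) 47.6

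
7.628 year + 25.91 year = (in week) 1749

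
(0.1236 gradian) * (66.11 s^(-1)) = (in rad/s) 0.1284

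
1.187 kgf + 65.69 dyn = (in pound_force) 2.617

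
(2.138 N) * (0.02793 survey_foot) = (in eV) 1.136e+17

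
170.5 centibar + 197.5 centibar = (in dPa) 3.68e+06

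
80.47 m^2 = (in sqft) 866.2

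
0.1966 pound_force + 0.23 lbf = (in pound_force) 0.4266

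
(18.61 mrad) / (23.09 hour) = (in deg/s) 1.283e-05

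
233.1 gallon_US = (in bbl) 5.55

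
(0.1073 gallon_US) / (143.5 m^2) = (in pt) 0.008023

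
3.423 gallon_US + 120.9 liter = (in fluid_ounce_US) 4526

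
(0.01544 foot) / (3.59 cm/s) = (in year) 4.157e-09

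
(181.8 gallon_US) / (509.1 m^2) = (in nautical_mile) 7.299e-07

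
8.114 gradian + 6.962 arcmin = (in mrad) 129.5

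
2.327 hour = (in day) 0.09696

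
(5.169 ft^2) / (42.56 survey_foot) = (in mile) 2.3e-05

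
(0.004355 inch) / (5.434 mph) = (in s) 4.554e-05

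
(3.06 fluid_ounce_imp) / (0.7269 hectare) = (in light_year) 1.264e-24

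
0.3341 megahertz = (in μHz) 3.341e+11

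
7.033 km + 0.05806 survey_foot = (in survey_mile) 4.37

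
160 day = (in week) 22.86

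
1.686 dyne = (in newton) 1.686e-05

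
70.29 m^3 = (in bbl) 442.1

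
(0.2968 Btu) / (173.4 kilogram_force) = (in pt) 522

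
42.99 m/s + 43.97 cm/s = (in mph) 97.15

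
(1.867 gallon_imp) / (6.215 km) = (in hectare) 1.366e-10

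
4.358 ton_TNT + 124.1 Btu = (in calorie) 4.358e+09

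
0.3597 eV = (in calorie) 1.377e-20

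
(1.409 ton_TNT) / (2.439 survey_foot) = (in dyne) 7.93e+14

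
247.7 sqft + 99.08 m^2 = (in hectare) 0.01221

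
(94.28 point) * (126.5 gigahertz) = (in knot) 8.178e+09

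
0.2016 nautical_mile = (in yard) 408.3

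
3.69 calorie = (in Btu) 0.01463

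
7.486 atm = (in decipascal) 7.585e+06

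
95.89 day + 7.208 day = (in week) 14.73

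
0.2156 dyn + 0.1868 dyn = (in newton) 4.024e-06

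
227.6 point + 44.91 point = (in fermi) 9.614e+13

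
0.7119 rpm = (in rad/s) 0.07455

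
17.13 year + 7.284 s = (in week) 893.2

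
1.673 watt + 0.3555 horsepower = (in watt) 266.8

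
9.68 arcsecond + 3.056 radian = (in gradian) 194.6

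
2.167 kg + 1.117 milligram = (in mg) 2.167e+06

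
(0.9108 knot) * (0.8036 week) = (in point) 6.455e+08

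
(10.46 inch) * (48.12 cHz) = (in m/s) 0.1278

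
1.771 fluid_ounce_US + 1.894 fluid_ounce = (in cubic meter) 0.0001084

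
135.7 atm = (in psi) 1994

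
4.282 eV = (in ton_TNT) 1.64e-28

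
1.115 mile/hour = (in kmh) 1.794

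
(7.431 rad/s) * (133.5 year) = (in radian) 3.128e+10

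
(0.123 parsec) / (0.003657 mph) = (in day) 2.687e+13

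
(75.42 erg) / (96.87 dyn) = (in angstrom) 7.786e+07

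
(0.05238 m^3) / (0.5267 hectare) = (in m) 9.945e-06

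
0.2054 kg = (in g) 205.4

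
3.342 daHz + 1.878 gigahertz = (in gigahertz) 1.878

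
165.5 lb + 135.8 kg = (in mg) 2.109e+08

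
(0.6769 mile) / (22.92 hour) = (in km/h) 0.04753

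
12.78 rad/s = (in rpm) 122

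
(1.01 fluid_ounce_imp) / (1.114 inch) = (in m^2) 0.001014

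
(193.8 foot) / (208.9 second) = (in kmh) 1.018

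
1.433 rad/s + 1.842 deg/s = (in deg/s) 83.95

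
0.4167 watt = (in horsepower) 0.0005588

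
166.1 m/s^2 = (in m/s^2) 166.1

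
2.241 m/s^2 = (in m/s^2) 2.241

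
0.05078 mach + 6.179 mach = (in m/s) 2121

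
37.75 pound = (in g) 1.712e+04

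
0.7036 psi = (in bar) 0.04851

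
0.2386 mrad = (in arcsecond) 49.21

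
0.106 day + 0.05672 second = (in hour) 2.544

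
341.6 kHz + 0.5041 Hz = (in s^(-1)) 3.416e+05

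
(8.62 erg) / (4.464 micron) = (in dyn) 1.931e+04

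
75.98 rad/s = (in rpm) 725.6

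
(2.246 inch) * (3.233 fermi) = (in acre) 4.558e-20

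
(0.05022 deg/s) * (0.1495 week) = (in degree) 4541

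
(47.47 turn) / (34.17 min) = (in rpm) 1.389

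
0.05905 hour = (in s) 212.6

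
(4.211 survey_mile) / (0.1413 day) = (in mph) 1.242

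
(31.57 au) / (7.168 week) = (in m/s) 1.089e+06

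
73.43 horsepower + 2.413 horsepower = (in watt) 5.656e+04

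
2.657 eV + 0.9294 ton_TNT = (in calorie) 9.294e+08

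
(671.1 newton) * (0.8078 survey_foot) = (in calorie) 39.49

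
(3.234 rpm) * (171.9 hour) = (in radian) 2.096e+05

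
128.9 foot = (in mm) 3.929e+04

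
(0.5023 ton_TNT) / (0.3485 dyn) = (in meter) 6.03e+14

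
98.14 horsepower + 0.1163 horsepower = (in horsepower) 98.26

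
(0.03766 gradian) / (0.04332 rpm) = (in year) 4.135e-09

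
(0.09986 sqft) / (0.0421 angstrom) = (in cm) 2.204e+11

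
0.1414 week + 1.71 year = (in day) 625.1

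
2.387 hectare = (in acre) 5.898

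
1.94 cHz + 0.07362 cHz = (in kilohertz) 2.014e-05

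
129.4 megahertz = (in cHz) 1.294e+10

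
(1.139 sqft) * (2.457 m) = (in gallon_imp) 57.19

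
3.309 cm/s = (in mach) 9.718e-05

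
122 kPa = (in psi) 17.69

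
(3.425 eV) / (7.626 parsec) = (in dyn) 2.332e-31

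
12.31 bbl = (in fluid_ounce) 6.618e+04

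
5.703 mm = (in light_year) 6.028e-19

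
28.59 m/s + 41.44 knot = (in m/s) 49.91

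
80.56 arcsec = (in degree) 0.02238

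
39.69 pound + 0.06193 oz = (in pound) 39.69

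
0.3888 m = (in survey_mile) 0.0002416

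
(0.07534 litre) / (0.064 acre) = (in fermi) 2.909e+08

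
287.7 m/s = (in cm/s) 2.877e+04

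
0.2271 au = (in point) 9.63e+13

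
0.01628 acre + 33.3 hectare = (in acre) 82.3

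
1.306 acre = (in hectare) 0.5285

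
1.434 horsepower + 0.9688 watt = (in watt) 1070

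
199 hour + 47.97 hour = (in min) 1.482e+04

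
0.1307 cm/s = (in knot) 0.002541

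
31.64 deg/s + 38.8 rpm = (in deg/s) 264.4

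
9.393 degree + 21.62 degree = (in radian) 0.5413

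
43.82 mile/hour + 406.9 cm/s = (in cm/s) 2366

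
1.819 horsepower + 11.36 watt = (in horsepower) 1.834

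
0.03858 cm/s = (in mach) 1.133e-06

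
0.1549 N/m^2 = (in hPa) 0.001549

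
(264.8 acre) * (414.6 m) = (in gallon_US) 1.174e+11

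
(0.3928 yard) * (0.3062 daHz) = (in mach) 0.00323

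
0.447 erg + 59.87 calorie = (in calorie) 59.87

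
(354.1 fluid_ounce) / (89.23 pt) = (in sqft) 3.581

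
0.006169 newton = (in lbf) 0.001387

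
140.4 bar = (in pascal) 1.404e+07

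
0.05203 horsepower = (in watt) 38.8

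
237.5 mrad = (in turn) 0.0378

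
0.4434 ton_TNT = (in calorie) 4.434e+08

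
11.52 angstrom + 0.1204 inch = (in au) 2.044e-14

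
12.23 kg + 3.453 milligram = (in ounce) 431.4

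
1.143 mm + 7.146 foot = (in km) 0.002179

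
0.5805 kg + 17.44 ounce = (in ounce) 37.92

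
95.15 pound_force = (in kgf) 43.16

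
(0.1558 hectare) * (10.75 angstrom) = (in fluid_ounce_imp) 0.05895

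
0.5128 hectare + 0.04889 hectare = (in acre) 1.388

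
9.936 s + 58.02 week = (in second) 3.509e+07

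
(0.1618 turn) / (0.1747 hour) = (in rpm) 0.01544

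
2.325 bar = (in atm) 2.295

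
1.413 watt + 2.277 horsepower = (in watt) 1699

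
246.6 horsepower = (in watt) 1.839e+05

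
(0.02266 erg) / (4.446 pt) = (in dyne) 0.1445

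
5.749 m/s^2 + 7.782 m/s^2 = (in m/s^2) 13.53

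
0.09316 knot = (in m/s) 0.04793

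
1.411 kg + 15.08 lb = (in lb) 18.19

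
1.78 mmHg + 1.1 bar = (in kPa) 110.2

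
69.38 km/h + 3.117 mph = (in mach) 0.06069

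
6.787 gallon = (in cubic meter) 0.02569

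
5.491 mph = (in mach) 0.007209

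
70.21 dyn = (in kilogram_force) 7.159e-05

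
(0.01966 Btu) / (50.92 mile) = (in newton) 0.0002531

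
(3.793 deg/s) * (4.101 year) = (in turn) 1.363e+06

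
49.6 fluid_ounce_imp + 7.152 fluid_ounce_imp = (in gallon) 0.426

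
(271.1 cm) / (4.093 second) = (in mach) 0.001945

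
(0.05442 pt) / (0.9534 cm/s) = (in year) 6.385e-11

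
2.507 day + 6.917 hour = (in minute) 4025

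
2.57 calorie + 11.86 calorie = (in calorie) 14.43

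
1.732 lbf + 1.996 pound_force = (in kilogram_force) 1.691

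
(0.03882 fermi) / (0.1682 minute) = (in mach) 1.13e-20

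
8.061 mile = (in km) 12.97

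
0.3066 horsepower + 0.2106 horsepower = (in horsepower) 0.5172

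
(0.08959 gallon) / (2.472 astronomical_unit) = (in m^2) 9.171e-16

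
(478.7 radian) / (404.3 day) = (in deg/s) 0.0007852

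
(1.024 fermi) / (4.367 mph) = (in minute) 8.742e-18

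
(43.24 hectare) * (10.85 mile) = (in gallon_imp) 1.661e+12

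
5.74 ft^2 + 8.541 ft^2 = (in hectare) 0.0001327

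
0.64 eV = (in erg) 1.025e-12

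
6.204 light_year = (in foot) 1.926e+17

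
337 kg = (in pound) 743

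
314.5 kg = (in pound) 693.4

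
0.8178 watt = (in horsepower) 0.001097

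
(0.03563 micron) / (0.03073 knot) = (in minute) 3.756e-08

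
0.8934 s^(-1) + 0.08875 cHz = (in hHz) 0.008943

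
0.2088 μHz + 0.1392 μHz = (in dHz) 3.48e-06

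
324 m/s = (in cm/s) 3.24e+04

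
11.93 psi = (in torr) 617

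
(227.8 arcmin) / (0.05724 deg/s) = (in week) 0.0001097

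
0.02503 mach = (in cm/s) 852.3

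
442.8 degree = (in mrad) 7728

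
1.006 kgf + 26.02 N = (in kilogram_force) 3.659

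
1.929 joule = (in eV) 1.204e+19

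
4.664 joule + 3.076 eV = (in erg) 4.664e+07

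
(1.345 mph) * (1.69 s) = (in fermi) 1.016e+15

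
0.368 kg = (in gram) 368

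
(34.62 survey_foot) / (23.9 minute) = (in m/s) 0.007359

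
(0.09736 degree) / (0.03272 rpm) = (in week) 8.2e-07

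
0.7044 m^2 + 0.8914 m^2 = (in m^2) 1.596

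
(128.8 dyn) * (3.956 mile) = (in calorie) 1.96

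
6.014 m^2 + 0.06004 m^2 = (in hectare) 0.0006074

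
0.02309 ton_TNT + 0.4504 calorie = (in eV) 6.03e+26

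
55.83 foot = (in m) 17.02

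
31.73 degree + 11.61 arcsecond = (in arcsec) 1.142e+05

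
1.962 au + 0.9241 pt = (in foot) 9.63e+11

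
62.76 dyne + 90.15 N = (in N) 90.15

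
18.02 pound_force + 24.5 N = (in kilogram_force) 10.67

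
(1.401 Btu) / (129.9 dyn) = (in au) 7.606e-06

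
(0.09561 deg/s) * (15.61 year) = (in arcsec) 1.694e+11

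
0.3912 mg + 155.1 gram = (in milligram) 1.551e+05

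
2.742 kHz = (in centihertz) 2.742e+05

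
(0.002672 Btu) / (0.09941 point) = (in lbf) 1.807e+04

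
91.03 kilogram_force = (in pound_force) 200.7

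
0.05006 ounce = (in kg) 0.001419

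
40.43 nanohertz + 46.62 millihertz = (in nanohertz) 4.662e+07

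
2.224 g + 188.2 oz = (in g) 5338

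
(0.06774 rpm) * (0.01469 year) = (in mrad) 3.286e+06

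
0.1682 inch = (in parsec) 1.385e-19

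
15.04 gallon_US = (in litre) 56.93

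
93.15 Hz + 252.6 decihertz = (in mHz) 1.184e+05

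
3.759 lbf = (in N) 16.72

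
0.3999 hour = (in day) 0.01666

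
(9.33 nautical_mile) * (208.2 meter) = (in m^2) 3.598e+06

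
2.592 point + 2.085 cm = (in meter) 0.02176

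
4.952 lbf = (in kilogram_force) 2.246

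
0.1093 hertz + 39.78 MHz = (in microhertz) 3.978e+13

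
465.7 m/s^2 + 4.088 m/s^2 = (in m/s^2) 469.8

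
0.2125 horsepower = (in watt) 158.5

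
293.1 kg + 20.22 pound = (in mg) 3.023e+08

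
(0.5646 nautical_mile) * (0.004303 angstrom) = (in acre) 1.112e-13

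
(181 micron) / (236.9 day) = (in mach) 2.597e-14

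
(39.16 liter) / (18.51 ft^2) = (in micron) 2.277e+04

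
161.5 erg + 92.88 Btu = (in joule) 9.799e+04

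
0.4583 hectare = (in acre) 1.132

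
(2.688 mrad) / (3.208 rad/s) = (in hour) 2.328e-07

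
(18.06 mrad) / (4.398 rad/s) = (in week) 6.79e-09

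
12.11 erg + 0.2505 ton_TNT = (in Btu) 9.934e+05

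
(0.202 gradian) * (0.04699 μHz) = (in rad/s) 1.491e-10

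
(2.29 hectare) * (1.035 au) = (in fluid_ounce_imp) 1.248e+20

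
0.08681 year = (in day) 31.69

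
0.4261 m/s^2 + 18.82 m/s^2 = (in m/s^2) 19.25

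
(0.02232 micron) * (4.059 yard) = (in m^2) 8.284e-08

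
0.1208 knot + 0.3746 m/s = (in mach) 0.001283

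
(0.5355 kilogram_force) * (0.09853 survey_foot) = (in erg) 1.577e+06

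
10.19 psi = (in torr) 527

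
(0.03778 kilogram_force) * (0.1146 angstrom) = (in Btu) 4.024e-15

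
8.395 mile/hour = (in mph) 8.395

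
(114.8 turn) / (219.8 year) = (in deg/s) 5.962e-06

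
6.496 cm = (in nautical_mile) 3.508e-05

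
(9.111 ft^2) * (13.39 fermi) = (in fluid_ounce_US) 3.832e-10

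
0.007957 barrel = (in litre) 1.265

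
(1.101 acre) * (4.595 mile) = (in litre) 3.295e+10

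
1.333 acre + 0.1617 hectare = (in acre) 1.733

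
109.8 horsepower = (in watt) 8.188e+04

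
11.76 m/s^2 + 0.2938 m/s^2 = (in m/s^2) 12.05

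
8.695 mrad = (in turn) 0.001384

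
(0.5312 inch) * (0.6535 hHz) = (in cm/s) 88.17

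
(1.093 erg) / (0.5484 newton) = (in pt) 0.000565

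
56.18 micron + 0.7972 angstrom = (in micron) 56.18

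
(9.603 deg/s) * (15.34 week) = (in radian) 1.555e+06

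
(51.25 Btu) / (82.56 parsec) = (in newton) 2.123e-14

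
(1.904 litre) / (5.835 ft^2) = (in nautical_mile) 1.897e-06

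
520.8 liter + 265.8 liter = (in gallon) 207.8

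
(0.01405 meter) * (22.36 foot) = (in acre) 2.366e-05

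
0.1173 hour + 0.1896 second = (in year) 1.34e-05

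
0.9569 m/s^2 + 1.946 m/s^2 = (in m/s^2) 2.903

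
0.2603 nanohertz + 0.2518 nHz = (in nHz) 0.5121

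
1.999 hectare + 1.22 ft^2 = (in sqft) 2.152e+05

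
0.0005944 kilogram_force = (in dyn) 582.9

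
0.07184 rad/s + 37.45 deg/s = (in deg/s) 41.57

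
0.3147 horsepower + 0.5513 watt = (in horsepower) 0.3154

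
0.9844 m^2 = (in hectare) 9.844e-05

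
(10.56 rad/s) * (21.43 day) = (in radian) 1.955e+07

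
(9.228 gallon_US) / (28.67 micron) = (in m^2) 1218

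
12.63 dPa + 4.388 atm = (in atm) 4.388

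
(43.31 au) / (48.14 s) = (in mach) 3.953e+08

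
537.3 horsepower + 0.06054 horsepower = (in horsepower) 537.4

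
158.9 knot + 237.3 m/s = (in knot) 620.2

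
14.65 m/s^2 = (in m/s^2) 14.65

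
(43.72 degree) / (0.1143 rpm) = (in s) 63.75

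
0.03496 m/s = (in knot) 0.06796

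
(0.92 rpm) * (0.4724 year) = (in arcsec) 2.96e+11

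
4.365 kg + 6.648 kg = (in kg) 11.01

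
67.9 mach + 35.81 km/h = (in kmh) 8.327e+04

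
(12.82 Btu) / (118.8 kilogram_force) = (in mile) 0.007214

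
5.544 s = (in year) 1.758e-07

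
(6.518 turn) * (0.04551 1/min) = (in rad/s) 0.03106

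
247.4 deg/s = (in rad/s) 4.318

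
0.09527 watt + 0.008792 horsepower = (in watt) 6.651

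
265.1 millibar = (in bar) 0.2651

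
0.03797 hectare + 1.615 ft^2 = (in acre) 0.09386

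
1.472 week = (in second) 8.903e+05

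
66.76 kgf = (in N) 654.7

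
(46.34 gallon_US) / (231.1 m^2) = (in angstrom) 7.59e+06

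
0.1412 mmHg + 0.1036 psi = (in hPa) 7.331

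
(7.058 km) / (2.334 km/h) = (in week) 0.018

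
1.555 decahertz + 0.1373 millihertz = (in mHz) 1.555e+04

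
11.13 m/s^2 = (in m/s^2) 11.13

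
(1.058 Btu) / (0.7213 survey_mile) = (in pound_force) 0.2162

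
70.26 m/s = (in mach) 0.2063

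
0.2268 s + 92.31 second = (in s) 92.54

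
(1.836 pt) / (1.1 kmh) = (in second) 0.00212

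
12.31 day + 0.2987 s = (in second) 1.064e+06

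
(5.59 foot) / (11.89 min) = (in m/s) 0.002388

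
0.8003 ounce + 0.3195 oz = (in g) 31.75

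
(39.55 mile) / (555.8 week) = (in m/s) 0.0001893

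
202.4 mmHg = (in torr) 202.4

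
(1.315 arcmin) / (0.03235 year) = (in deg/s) 2.148e-08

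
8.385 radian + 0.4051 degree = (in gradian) 534.3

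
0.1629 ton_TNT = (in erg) 6.816e+15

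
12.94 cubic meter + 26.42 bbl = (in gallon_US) 4528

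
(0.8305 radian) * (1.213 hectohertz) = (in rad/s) 100.7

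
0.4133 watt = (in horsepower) 0.0005542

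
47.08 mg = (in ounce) 0.001661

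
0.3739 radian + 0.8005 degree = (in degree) 22.22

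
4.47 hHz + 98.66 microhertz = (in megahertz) 0.000447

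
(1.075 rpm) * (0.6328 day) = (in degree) 3.526e+05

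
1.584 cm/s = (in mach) 4.652e-05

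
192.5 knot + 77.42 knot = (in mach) 0.4078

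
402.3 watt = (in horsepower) 0.5395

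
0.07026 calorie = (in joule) 0.294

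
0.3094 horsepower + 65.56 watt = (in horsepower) 0.3973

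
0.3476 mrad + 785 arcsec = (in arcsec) 856.7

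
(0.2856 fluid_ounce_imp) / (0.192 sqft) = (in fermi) 4.549e+11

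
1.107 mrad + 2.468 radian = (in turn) 0.393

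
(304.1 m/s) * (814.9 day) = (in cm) 2.141e+12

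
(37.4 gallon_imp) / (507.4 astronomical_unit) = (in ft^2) 2.411e-14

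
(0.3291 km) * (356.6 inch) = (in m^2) 2981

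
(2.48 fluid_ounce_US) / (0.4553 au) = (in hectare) 1.077e-19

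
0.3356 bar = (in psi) 4.867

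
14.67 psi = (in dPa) 1.011e+06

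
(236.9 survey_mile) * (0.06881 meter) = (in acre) 6.483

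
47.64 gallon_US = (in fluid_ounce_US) 6098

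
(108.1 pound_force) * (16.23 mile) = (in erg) 1.256e+14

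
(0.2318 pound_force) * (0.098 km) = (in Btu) 0.09577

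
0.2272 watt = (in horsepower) 0.0003047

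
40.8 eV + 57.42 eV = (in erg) 1.574e-10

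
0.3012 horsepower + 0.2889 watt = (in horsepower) 0.3016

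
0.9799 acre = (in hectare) 0.3966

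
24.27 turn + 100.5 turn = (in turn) 124.8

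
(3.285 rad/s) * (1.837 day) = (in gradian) 3.319e+07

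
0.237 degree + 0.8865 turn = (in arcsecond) 1.15e+06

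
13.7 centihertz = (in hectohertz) 0.00137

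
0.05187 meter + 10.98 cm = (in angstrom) 1.617e+09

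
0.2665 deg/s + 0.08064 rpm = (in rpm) 0.1251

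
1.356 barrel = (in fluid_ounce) 7290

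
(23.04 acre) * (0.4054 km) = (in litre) 3.78e+10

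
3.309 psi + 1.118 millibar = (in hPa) 229.3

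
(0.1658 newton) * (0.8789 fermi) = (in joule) 1.457e-16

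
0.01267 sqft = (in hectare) 1.177e-07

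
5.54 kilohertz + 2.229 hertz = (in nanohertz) 5.542e+12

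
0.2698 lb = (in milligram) 1.224e+05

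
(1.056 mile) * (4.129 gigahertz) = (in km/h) 2.526e+13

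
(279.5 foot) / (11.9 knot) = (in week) 2.301e-05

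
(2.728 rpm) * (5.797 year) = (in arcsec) 1.077e+13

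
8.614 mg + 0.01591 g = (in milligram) 24.52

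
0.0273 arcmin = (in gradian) 0.0005056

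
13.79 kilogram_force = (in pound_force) 30.4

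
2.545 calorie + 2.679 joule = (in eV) 8.318e+19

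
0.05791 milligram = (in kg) 5.791e-08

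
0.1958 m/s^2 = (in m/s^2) 0.1958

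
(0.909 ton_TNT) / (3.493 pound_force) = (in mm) 2.448e+11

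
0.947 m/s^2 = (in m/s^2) 0.947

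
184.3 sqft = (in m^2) 17.12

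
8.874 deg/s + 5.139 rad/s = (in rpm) 50.55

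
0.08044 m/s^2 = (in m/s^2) 0.08044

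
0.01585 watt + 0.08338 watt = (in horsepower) 0.0001331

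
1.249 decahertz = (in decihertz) 124.9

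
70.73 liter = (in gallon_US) 18.68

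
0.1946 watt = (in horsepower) 0.000261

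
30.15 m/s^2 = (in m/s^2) 30.15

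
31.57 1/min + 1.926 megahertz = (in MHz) 1.926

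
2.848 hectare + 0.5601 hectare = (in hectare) 3.408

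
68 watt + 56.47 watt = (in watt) 124.5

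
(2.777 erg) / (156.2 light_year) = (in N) 1.879e-25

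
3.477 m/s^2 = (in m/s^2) 3.477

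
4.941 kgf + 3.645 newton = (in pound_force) 11.71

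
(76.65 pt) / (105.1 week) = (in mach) 1.249e-12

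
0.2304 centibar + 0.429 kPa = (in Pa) 659.4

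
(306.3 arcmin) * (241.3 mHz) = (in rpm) 0.2053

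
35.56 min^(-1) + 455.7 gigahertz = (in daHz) 4.557e+10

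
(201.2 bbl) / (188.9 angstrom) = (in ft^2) 1.823e+10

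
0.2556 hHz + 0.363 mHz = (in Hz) 25.56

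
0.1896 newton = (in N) 0.1896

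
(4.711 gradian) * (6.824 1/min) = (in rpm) 0.08037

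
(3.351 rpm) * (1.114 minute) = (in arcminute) 8.063e+04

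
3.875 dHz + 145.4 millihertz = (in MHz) 5.329e-07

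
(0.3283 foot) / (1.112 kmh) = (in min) 0.005399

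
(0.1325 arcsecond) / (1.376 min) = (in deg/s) 4.458e-07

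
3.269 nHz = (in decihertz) 3.269e-08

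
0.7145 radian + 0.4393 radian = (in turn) 0.1836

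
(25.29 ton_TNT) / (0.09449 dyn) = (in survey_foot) 3.674e+17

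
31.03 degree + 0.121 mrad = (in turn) 0.08621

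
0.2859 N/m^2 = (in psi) 4.147e-05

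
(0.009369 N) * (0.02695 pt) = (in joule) 8.907e-08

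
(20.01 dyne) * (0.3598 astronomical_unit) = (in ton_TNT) 0.002574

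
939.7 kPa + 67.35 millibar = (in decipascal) 9.464e+06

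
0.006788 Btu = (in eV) 4.47e+19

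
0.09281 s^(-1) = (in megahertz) 9.281e-08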